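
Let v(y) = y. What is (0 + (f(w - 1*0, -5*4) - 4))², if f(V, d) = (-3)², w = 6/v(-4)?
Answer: 25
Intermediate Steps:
w = -3/2 (w = 6/(-4) = 6*(-¼) = -3/2 ≈ -1.5000)
f(V, d) = 9
(0 + (f(w - 1*0, -5*4) - 4))² = (0 + (9 - 4))² = (0 + 5)² = 5² = 25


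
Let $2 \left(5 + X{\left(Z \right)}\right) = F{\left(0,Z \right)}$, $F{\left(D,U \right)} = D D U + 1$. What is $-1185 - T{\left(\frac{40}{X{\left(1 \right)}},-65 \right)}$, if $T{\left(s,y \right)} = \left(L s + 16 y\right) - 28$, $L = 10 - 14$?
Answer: $- \frac{1373}{9} \approx -152.56$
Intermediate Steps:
$L = -4$
$F{\left(D,U \right)} = 1 + U D^{2}$ ($F{\left(D,U \right)} = D^{2} U + 1 = U D^{2} + 1 = 1 + U D^{2}$)
$X{\left(Z \right)} = - \frac{9}{2}$ ($X{\left(Z \right)} = -5 + \frac{1 + Z 0^{2}}{2} = -5 + \frac{1 + Z 0}{2} = -5 + \frac{1 + 0}{2} = -5 + \frac{1}{2} \cdot 1 = -5 + \frac{1}{2} = - \frac{9}{2}$)
$T{\left(s,y \right)} = -28 - 4 s + 16 y$ ($T{\left(s,y \right)} = \left(- 4 s + 16 y\right) - 28 = -28 - 4 s + 16 y$)
$-1185 - T{\left(\frac{40}{X{\left(1 \right)}},-65 \right)} = -1185 - \left(-28 - 4 \frac{40}{- \frac{9}{2}} + 16 \left(-65\right)\right) = -1185 - \left(-28 - 4 \cdot 40 \left(- \frac{2}{9}\right) - 1040\right) = -1185 - \left(-28 - - \frac{320}{9} - 1040\right) = -1185 - \left(-28 + \frac{320}{9} - 1040\right) = -1185 - - \frac{9292}{9} = -1185 + \frac{9292}{9} = - \frac{1373}{9}$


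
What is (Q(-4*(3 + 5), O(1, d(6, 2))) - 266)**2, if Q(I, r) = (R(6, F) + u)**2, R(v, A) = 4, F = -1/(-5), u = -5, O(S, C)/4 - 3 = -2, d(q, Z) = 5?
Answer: 70225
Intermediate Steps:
O(S, C) = 4 (O(S, C) = 12 + 4*(-2) = 12 - 8 = 4)
F = 1/5 (F = -1*(-1/5) = 1/5 ≈ 0.20000)
Q(I, r) = 1 (Q(I, r) = (4 - 5)**2 = (-1)**2 = 1)
(Q(-4*(3 + 5), O(1, d(6, 2))) - 266)**2 = (1 - 266)**2 = (-265)**2 = 70225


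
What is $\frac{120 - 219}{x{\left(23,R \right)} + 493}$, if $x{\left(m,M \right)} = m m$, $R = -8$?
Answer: $- \frac{99}{1022} \approx -0.096869$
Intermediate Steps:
$x{\left(m,M \right)} = m^{2}$
$\frac{120 - 219}{x{\left(23,R \right)} + 493} = \frac{120 - 219}{23^{2} + 493} = - \frac{99}{529 + 493} = - \frac{99}{1022}$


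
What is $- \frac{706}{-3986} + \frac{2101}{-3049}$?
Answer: $- \frac{3110996}{6076657} \approx -0.51196$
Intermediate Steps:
$- \frac{706}{-3986} + \frac{2101}{-3049} = \left(-706\right) \left(- \frac{1}{3986}\right) + 2101 \left(- \frac{1}{3049}\right) = \frac{353}{1993} - \frac{2101}{3049} = - \frac{3110996}{6076657}$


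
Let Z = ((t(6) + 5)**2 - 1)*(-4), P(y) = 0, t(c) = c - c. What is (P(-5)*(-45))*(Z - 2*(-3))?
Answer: 0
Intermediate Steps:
t(c) = 0
Z = -96 (Z = ((0 + 5)**2 - 1)*(-4) = (5**2 - 1)*(-4) = (25 - 1)*(-4) = 24*(-4) = -96)
(P(-5)*(-45))*(Z - 2*(-3)) = (0*(-45))*(-96 - 2*(-3)) = 0*(-96 + 6) = 0*(-90) = 0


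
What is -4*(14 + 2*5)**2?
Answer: -2304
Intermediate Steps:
-4*(14 + 2*5)**2 = -4*(14 + 10)**2 = -4*24**2 = -4*576 = -2304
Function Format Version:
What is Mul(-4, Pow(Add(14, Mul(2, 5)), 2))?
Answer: -2304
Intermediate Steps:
Mul(-4, Pow(Add(14, Mul(2, 5)), 2)) = Mul(-4, Pow(Add(14, 10), 2)) = Mul(-4, Pow(24, 2)) = Mul(-4, 576) = -2304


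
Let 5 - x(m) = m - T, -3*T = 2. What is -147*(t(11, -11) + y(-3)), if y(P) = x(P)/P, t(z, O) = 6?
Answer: -1568/3 ≈ -522.67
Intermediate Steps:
T = -2/3 (T = -1/3*2 = -2/3 ≈ -0.66667)
x(m) = 13/3 - m (x(m) = 5 - (m - 1*(-2/3)) = 5 - (m + 2/3) = 5 - (2/3 + m) = 5 + (-2/3 - m) = 13/3 - m)
y(P) = (13/3 - P)/P
-147*(t(11, -11) + y(-3)) = -147*(6 + (13/3 - 1*(-3))/(-3)) = -147*(6 - (13/3 + 3)/3) = -147*(6 - 1/3*22/3) = -147*(6 - 22/9) = -147*32/9 = -1568/3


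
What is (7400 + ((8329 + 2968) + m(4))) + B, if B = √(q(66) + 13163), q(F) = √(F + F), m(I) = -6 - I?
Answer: 18687 + √(13163 + 2*√33) ≈ 18802.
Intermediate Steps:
q(F) = √2*√F (q(F) = √(2*F) = √2*√F)
B = √(13163 + 2*√33) (B = √(√2*√66 + 13163) = √(2*√33 + 13163) = √(13163 + 2*√33) ≈ 114.78)
(7400 + ((8329 + 2968) + m(4))) + B = (7400 + ((8329 + 2968) + (-6 - 1*4))) + √(13163 + 2*√33) = (7400 + (11297 + (-6 - 4))) + √(13163 + 2*√33) = (7400 + (11297 - 10)) + √(13163 + 2*√33) = (7400 + 11287) + √(13163 + 2*√33) = 18687 + √(13163 + 2*√33)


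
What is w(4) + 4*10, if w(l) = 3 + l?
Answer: 47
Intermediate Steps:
w(4) + 4*10 = (3 + 4) + 4*10 = 7 + 40 = 47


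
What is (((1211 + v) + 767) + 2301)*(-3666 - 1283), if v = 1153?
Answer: -26882968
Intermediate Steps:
(((1211 + v) + 767) + 2301)*(-3666 - 1283) = (((1211 + 1153) + 767) + 2301)*(-3666 - 1283) = ((2364 + 767) + 2301)*(-4949) = (3131 + 2301)*(-4949) = 5432*(-4949) = -26882968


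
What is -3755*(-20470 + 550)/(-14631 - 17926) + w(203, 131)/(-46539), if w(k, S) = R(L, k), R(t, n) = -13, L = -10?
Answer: -3481098161159/1515170223 ≈ -2297.5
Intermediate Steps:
w(k, S) = -13
-3755*(-20470 + 550)/(-14631 - 17926) + w(203, 131)/(-46539) = -3755*(-20470 + 550)/(-14631 - 17926) - 13/(-46539) = -3755/((-32557/(-19920))) - 13*(-1/46539) = -3755/((-32557*(-1/19920))) + 13/46539 = -3755/32557/19920 + 13/46539 = -3755*19920/32557 + 13/46539 = -74799600/32557 + 13/46539 = -3481098161159/1515170223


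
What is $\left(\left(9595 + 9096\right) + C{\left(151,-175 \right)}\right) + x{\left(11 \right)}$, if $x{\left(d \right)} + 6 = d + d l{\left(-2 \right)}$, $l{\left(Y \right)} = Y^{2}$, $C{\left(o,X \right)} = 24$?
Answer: $18764$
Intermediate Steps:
$x{\left(d \right)} = -6 + 5 d$ ($x{\left(d \right)} = -6 + \left(d + d \left(-2\right)^{2}\right) = -6 + \left(d + d 4\right) = -6 + \left(d + 4 d\right) = -6 + 5 d$)
$\left(\left(9595 + 9096\right) + C{\left(151,-175 \right)}\right) + x{\left(11 \right)} = \left(\left(9595 + 9096\right) + 24\right) + \left(-6 + 5 \cdot 11\right) = \left(18691 + 24\right) + \left(-6 + 55\right) = 18715 + 49 = 18764$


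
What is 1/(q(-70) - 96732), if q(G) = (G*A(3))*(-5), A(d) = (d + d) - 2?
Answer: -1/95332 ≈ -1.0490e-5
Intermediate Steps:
A(d) = -2 + 2*d (A(d) = 2*d - 2 = -2 + 2*d)
q(G) = -20*G (q(G) = (G*(-2 + 2*3))*(-5) = (G*(-2 + 6))*(-5) = (G*4)*(-5) = (4*G)*(-5) = -20*G)
1/(q(-70) - 96732) = 1/(-20*(-70) - 96732) = 1/(1400 - 96732) = 1/(-95332) = -1/95332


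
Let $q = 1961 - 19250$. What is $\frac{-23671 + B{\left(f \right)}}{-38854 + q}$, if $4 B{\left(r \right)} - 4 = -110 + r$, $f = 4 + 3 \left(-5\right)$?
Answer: $\frac{94801}{224572} \approx 0.42214$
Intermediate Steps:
$f = -11$ ($f = 4 - 15 = -11$)
$B{\left(r \right)} = - \frac{53}{2} + \frac{r}{4}$ ($B{\left(r \right)} = 1 + \frac{-110 + r}{4} = 1 + \left(- \frac{55}{2} + \frac{r}{4}\right) = - \frac{53}{2} + \frac{r}{4}$)
$q = -17289$
$\frac{-23671 + B{\left(f \right)}}{-38854 + q} = \frac{-23671 + \left(- \frac{53}{2} + \frac{1}{4} \left(-11\right)\right)}{-38854 - 17289} = \frac{-23671 - \frac{117}{4}}{-56143} = \left(-23671 - \frac{117}{4}\right) \left(- \frac{1}{56143}\right) = \left(- \frac{94801}{4}\right) \left(- \frac{1}{56143}\right) = \frac{94801}{224572}$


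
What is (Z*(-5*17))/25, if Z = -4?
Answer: 68/5 ≈ 13.600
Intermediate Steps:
(Z*(-5*17))/25 = -(-20)*17/25 = -4*(-85)*(1/25) = 340*(1/25) = 68/5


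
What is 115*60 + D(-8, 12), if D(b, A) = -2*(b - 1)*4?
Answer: 6972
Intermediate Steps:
D(b, A) = 8 - 8*b (D(b, A) = -2*(-1 + b)*4 = (2 - 2*b)*4 = 8 - 8*b)
115*60 + D(-8, 12) = 115*60 + (8 - 8*(-8)) = 6900 + (8 + 64) = 6900 + 72 = 6972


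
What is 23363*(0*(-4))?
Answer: 0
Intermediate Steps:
23363*(0*(-4)) = 23363*0 = 0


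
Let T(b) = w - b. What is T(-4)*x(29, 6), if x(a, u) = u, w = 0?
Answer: 24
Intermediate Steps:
T(b) = -b (T(b) = 0 - b = -b)
T(-4)*x(29, 6) = -1*(-4)*6 = 4*6 = 24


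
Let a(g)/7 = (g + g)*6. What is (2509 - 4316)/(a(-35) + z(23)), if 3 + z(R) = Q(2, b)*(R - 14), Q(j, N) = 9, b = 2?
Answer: 1807/2862 ≈ 0.63138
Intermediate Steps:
a(g) = 84*g (a(g) = 7*((g + g)*6) = 7*((2*g)*6) = 7*(12*g) = 84*g)
z(R) = -129 + 9*R (z(R) = -3 + 9*(R - 14) = -3 + 9*(-14 + R) = -3 + (-126 + 9*R) = -129 + 9*R)
(2509 - 4316)/(a(-35) + z(23)) = (2509 - 4316)/(84*(-35) + (-129 + 9*23)) = -1807/(-2940 + (-129 + 207)) = -1807/(-2940 + 78) = -1807/(-2862) = -1807*(-1/2862) = 1807/2862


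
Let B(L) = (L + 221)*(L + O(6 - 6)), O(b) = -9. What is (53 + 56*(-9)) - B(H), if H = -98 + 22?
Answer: 11874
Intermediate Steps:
H = -76
B(L) = (-9 + L)*(221 + L) (B(L) = (L + 221)*(L - 9) = (221 + L)*(-9 + L) = (-9 + L)*(221 + L))
(53 + 56*(-9)) - B(H) = (53 + 56*(-9)) - (-1989 + (-76)² + 212*(-76)) = (53 - 504) - (-1989 + 5776 - 16112) = -451 - 1*(-12325) = -451 + 12325 = 11874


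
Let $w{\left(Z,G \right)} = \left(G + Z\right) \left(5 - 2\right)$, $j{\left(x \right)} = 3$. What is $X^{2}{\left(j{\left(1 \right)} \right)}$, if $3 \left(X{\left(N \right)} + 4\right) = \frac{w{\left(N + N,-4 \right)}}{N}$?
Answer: $\frac{100}{9} \approx 11.111$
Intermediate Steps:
$w{\left(Z,G \right)} = 3 G + 3 Z$ ($w{\left(Z,G \right)} = \left(G + Z\right) 3 = 3 G + 3 Z$)
$X{\left(N \right)} = -4 + \frac{-12 + 6 N}{3 N}$ ($X{\left(N \right)} = -4 + \frac{\left(3 \left(-4\right) + 3 \left(N + N\right)\right) \frac{1}{N}}{3} = -4 + \frac{\left(-12 + 3 \cdot 2 N\right) \frac{1}{N}}{3} = -4 + \frac{\left(-12 + 6 N\right) \frac{1}{N}}{3} = -4 + \frac{\frac{1}{N} \left(-12 + 6 N\right)}{3} = -4 + \frac{-12 + 6 N}{3 N}$)
$X^{2}{\left(j{\left(1 \right)} \right)} = \left(-2 - \frac{4}{3}\right)^{2} = \left(- \frac{10}{3}\right)^{2} = \frac{100}{9}$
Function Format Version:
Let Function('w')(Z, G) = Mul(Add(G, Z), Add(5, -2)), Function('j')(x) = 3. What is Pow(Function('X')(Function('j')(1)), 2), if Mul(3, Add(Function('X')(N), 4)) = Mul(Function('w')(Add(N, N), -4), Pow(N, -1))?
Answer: Rational(100, 9) ≈ 11.111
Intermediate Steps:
Function('w')(Z, G) = Add(Mul(3, G), Mul(3, Z)) (Function('w')(Z, G) = Mul(Add(G, Z), 3) = Add(Mul(3, G), Mul(3, Z)))
Function('X')(N) = Add(-4, Mul(Rational(1, 3), Pow(N, -1), Add(-12, Mul(6, N)))) (Function('X')(N) = Add(-4, Mul(Rational(1, 3), Mul(Add(Mul(3, -4), Mul(3, Add(N, N))), Pow(N, -1)))) = Add(-4, Mul(Rational(1, 3), Mul(Add(-12, Mul(3, Mul(2, N))), Pow(N, -1)))) = Add(-4, Mul(Rational(1, 3), Mul(Add(-12, Mul(6, N)), Pow(N, -1)))) = Add(-4, Mul(Rational(1, 3), Mul(Pow(N, -1), Add(-12, Mul(6, N))))) = Add(-4, Mul(Rational(1, 3), Pow(N, -1), Add(-12, Mul(6, N)))))
Pow(Function('X')(Function('j')(1)), 2) = Pow(Add(-2, Mul(-4, Pow(3, -1))), 2) = Pow(Add(-2, Mul(-4, Rational(1, 3))), 2) = Pow(Add(-2, Rational(-4, 3)), 2) = Pow(Rational(-10, 3), 2) = Rational(100, 9)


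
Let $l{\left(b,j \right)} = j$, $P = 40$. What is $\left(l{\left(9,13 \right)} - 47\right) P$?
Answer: $-1360$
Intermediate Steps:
$\left(l{\left(9,13 \right)} - 47\right) P = \left(13 - 47\right) 40 = \left(-34\right) 40 = -1360$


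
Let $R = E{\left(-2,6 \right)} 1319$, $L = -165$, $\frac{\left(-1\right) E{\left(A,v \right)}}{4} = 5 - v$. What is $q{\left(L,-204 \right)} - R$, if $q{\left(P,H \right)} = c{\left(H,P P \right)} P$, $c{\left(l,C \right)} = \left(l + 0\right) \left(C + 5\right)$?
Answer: $916556524$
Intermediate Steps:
$E{\left(A,v \right)} = -20 + 4 v$ ($E{\left(A,v \right)} = - 4 \left(5 - v\right) = -20 + 4 v$)
$c{\left(l,C \right)} = l \left(5 + C\right)$
$R = 5276$ ($R = \left(-20 + 4 \cdot 6\right) 1319 = \left(-20 + 24\right) 1319 = 4 \cdot 1319 = 5276$)
$q{\left(P,H \right)} = H P \left(5 + P^{2}\right)$ ($q{\left(P,H \right)} = H \left(5 + P P\right) P = H \left(5 + P^{2}\right) P = H P \left(5 + P^{2}\right)$)
$q{\left(L,-204 \right)} - R = \left(-204\right) \left(-165\right) \left(5 + \left(-165\right)^{2}\right) - 5276 = \left(-204\right) \left(-165\right) \left(5 + 27225\right) - 5276 = \left(-204\right) \left(-165\right) 27230 - 5276 = 916561800 - 5276 = 916556524$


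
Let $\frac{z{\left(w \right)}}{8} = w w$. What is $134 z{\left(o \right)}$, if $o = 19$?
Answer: $386992$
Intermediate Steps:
$z{\left(w \right)} = 8 w^{2}$ ($z{\left(w \right)} = 8 w w = 8 w^{2}$)
$134 z{\left(o \right)} = 134 \cdot 8 \cdot 19^{2} = 134 \cdot 8 \cdot 361 = 134 \cdot 2888 = 386992$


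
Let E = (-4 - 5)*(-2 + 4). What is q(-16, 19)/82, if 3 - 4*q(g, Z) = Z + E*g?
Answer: -38/41 ≈ -0.92683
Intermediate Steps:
E = -18 (E = -9*2 = -18)
q(g, Z) = 3/4 - Z/4 + 9*g/2 (q(g, Z) = 3/4 - (Z - 18*g)/4 = 3/4 + (-Z/4 + 9*g/2) = 3/4 - Z/4 + 9*g/2)
q(-16, 19)/82 = (3/4 - 1/4*19 + (9/2)*(-16))/82 = (3/4 - 19/4 - 72)*(1/82) = -76*1/82 = -38/41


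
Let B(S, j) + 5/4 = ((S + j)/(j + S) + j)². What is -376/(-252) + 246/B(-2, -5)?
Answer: 67538/3717 ≈ 18.170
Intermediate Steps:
B(S, j) = -5/4 + (1 + j)² (B(S, j) = -5/4 + ((S + j)/(j + S) + j)² = -5/4 + ((S + j)/(S + j) + j)² = -5/4 + (1 + j)²)
-376/(-252) + 246/B(-2, -5) = -376/(-252) + 246/(-¼ + (-5)² + 2*(-5)) = -376*(-1/252) + 246/(-¼ + 25 - 10) = 94/63 + 246/(59/4) = 94/63 + 246*(4/59) = 94/63 + 984/59 = 67538/3717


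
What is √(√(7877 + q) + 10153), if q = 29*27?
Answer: √(10153 + 2*√2165) ≈ 101.22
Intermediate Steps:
q = 783
√(√(7877 + q) + 10153) = √(√(7877 + 783) + 10153) = √(√8660 + 10153) = √(2*√2165 + 10153) = √(10153 + 2*√2165)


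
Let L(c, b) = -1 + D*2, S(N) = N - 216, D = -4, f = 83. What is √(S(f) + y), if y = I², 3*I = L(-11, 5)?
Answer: 2*I*√31 ≈ 11.136*I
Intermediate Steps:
S(N) = -216 + N
L(c, b) = -9 (L(c, b) = -1 - 4*2 = -1 - 8 = -9)
I = -3 (I = (⅓)*(-9) = -3)
y = 9 (y = (-3)² = 9)
√(S(f) + y) = √((-216 + 83) + 9) = √(-133 + 9) = √(-124) = 2*I*√31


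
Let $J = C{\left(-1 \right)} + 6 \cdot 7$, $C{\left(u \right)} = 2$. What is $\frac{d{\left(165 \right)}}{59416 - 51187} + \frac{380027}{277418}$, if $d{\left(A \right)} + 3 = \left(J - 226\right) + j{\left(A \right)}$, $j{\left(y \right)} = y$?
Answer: $\frac{3121693823}{2282872722} \approx 1.3674$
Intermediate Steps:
$J = 44$ ($J = 2 + 6 \cdot 7 = 2 + 42 = 44$)
$d{\left(A \right)} = -185 + A$ ($d{\left(A \right)} = -3 + \left(\left(44 - 226\right) + A\right) = -3 + \left(-182 + A\right) = -185 + A$)
$\frac{d{\left(165 \right)}}{59416 - 51187} + \frac{380027}{277418} = \frac{-185 + 165}{59416 - 51187} + \frac{380027}{277418} = - \frac{20}{8229} + 380027 \cdot \frac{1}{277418} = \left(-20\right) \frac{1}{8229} + \frac{380027}{277418} = - \frac{20}{8229} + \frac{380027}{277418} = \frac{3121693823}{2282872722}$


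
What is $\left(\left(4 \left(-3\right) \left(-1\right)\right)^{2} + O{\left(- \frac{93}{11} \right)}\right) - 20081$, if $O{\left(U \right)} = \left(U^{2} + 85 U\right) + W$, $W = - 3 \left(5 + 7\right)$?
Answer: $- \frac{2495039}{121} \approx -20620.0$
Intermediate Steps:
$W = -36$ ($W = \left(-3\right) 12 = -36$)
$O{\left(U \right)} = -36 + U^{2} + 85 U$ ($O{\left(U \right)} = \left(U^{2} + 85 U\right) - 36 = -36 + U^{2} + 85 U$)
$\left(\left(4 \left(-3\right) \left(-1\right)\right)^{2} + O{\left(- \frac{93}{11} \right)}\right) - 20081 = \left(\left(4 \left(-3\right) \left(-1\right)\right)^{2} + \left(-36 + \left(- \frac{93}{11}\right)^{2} + 85 \left(- \frac{93}{11}\right)\right)\right) - 20081 = \left(\left(\left(-12\right) \left(-1\right)\right)^{2} + \left(-36 + \left(\left(-93\right) \frac{1}{11}\right)^{2} + 85 \left(\left(-93\right) \frac{1}{11}\right)\right)\right) - 20081 = \left(12^{2} + \left(-36 + \left(- \frac{93}{11}\right)^{2} + 85 \left(- \frac{93}{11}\right)\right)\right) - 20081 = \left(144 - \frac{82662}{121}\right) - 20081 = - \frac{65238}{121} - 20081 = - \frac{2495039}{121}$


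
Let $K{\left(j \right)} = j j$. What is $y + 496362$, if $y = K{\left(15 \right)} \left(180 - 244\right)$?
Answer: $481962$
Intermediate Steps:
$K{\left(j \right)} = j^{2}$
$y = -14400$ ($y = 15^{2} \left(180 - 244\right) = 225 \left(-64\right) = -14400$)
$y + 496362 = -14400 + 496362 = 481962$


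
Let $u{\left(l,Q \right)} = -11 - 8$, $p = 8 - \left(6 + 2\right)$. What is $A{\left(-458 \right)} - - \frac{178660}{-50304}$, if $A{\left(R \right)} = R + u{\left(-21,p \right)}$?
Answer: $- \frac{6043417}{12576} \approx -480.55$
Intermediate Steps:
$p = 0$ ($p = 8 - 8 = 0$)
$u{\left(l,Q \right)} = -19$ ($u{\left(l,Q \right)} = -11 - 8 = -19$)
$A{\left(R \right)} = -19 + R$ ($A{\left(R \right)} = R - 19 = -19 + R$)
$A{\left(-458 \right)} - - \frac{178660}{-50304} = \left(-19 - 458\right) - - \frac{178660}{-50304} = -477 - \left(-178660\right) \left(- \frac{1}{50304}\right) = -477 - \frac{44665}{12576} = - \frac{6043417}{12576}$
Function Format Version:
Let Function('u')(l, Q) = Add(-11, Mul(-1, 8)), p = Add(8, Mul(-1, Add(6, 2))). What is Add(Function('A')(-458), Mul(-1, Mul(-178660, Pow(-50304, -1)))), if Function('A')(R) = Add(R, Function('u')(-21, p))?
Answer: Rational(-6043417, 12576) ≈ -480.55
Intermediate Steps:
p = 0 (p = Add(8, Mul(-1, 8)) = Add(8, -8) = 0)
Function('u')(l, Q) = -19 (Function('u')(l, Q) = Add(-11, -8) = -19)
Function('A')(R) = Add(-19, R) (Function('A')(R) = Add(R, -19) = Add(-19, R))
Add(Function('A')(-458), Mul(-1, Mul(-178660, Pow(-50304, -1)))) = Add(Add(-19, -458), Mul(-1, Mul(-178660, Pow(-50304, -1)))) = Add(-477, Mul(-1, Mul(-178660, Rational(-1, 50304)))) = Add(-477, Mul(-1, Rational(44665, 12576))) = Add(-477, Rational(-44665, 12576)) = Rational(-6043417, 12576)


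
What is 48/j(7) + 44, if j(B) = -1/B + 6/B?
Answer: 556/5 ≈ 111.20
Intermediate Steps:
j(B) = 5/B
48/j(7) + 44 = 48/(5/7) + 44 = (7/5)*48 + 44 = 336/5 + 44 = 556/5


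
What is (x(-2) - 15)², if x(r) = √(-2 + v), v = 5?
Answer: (15 - √3)² ≈ 176.04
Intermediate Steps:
x(r) = √3 (x(r) = √(-2 + 5) = √3)
(x(-2) - 15)² = (√3 - 15)² = (-15 + √3)²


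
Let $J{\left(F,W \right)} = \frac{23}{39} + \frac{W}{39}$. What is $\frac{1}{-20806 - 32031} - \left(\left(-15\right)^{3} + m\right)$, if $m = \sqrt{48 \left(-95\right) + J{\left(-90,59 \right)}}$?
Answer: $\frac{178324874}{52837} - \frac{i \sqrt{6932562}}{39} \approx 3375.0 - 67.512 i$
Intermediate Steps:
$J{\left(F,W \right)} = \frac{23}{39} + \frac{W}{39}$ ($J{\left(F,W \right)} = 23 \cdot \frac{1}{39} + W \frac{1}{39} = \frac{23}{39} + \frac{W}{39}$)
$m = \frac{i \sqrt{6932562}}{39}$ ($m = \sqrt{48 \left(-95\right) + \left(\frac{23}{39} + \frac{1}{39} \cdot 59\right)} = \sqrt{-4560 + \left(\frac{23}{39} + \frac{59}{39}\right)} = \sqrt{-4560 + \frac{82}{39}} = \sqrt{- \frac{177758}{39}} = \frac{i \sqrt{6932562}}{39} \approx 67.512 i$)
$\frac{1}{-20806 - 32031} - \left(\left(-15\right)^{3} + m\right) = \frac{1}{-20806 - 32031} - \left(\left(-15\right)^{3} + \frac{i \sqrt{6932562}}{39}\right) = \frac{1}{-52837} - \left(-3375 + \frac{i \sqrt{6932562}}{39}\right) = - \frac{1}{52837} + \left(3375 - \frac{i \sqrt{6932562}}{39}\right) = \frac{178324874}{52837} - \frac{i \sqrt{6932562}}{39}$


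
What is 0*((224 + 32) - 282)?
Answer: 0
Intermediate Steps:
0*((224 + 32) - 282) = 0*(256 - 282) = 0*(-26) = 0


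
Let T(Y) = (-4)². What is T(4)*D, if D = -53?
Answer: -848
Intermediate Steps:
T(Y) = 16
T(4)*D = 16*(-53) = -848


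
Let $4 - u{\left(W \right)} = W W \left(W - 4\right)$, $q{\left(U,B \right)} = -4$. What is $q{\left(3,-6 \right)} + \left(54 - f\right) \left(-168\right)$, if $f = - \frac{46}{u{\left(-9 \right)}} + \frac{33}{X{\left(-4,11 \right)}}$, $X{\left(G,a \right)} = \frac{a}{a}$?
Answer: $- \frac{534436}{151} \approx -3539.3$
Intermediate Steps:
$u{\left(W \right)} = 4 - W^{2} \left(-4 + W\right)$ ($u{\left(W \right)} = 4 - W W \left(W - 4\right) = 4 - W^{2} \left(-4 + W\right)$)
$X{\left(G,a \right)} = 1$
$f = \frac{34835}{1057}$ ($f = - \frac{46}{4 - \left(-9\right)^{3} + 4 \left(-9\right)^{2}} + \frac{33}{1} = - \frac{46}{4 - -729 + 4 \cdot 81} + 33 \cdot 1 = - \frac{46}{4 + 729 + 324} + 33 = - \frac{46}{1057} + 33 = \frac{34835}{1057} \approx 32.956$)
$q{\left(3,-6 \right)} + \left(54 - f\right) \left(-168\right) = -4 + \left(54 - \frac{34835}{1057}\right) \left(-168\right) = -4 + \frac{22243}{1057} \left(-168\right) = -4 - \frac{533832}{151} = - \frac{534436}{151}$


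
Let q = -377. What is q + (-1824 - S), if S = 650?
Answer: -2851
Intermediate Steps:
q + (-1824 - S) = -377 + (-1824 - 1*650) = -377 + (-1824 - 650) = -377 - 2474 = -2851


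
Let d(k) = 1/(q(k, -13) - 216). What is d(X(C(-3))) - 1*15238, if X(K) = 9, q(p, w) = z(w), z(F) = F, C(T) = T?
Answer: -3489503/229 ≈ -15238.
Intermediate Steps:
q(p, w) = w
d(k) = -1/229 (d(k) = 1/(-13 - 216) = 1/(-229) = -1/229)
d(X(C(-3))) - 1*15238 = -1/229 - 1*15238 = -1/229 - 15238 = -3489503/229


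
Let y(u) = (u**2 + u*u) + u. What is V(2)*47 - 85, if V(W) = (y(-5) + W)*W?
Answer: 4333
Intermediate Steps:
y(u) = u + 2*u**2 (y(u) = (u**2 + u**2) + u = 2*u**2 + u = u + 2*u**2)
V(W) = W*(45 + W) (V(W) = (-5*(1 + 2*(-5)) + W)*W = (-5*(1 - 10) + W)*W = (-5*(-9) + W)*W = (45 + W)*W = W*(45 + W))
V(2)*47 - 85 = (2*(45 + 2))*47 - 85 = (2*47)*47 - 85 = 94*47 - 85 = 4418 - 85 = 4333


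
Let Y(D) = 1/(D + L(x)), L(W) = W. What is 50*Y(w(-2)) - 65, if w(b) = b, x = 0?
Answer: -90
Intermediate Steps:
Y(D) = 1/D (Y(D) = 1/(D + 0) = 1/D)
50*Y(w(-2)) - 65 = 50/(-2) - 65 = 50*(-½) - 65 = -25 - 65 = -90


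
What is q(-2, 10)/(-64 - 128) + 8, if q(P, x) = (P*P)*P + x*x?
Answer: 361/48 ≈ 7.5208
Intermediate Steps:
q(P, x) = P³ + x² (q(P, x) = P²*P + x² = P³ + x²)
q(-2, 10)/(-64 - 128) + 8 = ((-2)³ + 10²)/(-64 - 128) + 8 = (-8 + 100)/(-192) + 8 = 92*(-1/192) + 8 = -23/48 + 8 = 361/48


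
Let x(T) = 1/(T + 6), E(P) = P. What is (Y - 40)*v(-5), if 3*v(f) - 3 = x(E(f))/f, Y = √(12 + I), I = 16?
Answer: -112/3 + 28*√7/15 ≈ -32.395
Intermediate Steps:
x(T) = 1/(6 + T)
Y = 2*√7 (Y = √(12 + 16) = √28 = 2*√7 ≈ 5.2915)
v(f) = 1 + 1/(3*f*(6 + f)) (v(f) = 1 + (1/((6 + f)*f))/3 = 1 + (1/(f*(6 + f)))/3 = 1 + 1/(3*f*(6 + f)))
(Y - 40)*v(-5) = (2*√7 - 40)*((⅓ - 5*(6 - 5))/((-5)*(6 - 5))) = (-40 + 2*√7)*(-⅕*(⅓ - 5*1)/1) = (-40 + 2*√7)*(-⅕*1*(⅓ - 5)) = (-40 + 2*√7)*(-⅕*1*(-14/3)) = (-40 + 2*√7)*(14/15) = -112/3 + 28*√7/15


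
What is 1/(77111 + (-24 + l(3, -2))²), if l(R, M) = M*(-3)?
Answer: 1/77435 ≈ 1.2914e-5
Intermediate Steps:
l(R, M) = -3*M
1/(77111 + (-24 + l(3, -2))²) = 1/(77111 + (-24 - 3*(-2))²) = 1/(77111 + (-24 + 6)²) = 1/(77111 + (-18)²) = 1/(77111 + 324) = 1/77435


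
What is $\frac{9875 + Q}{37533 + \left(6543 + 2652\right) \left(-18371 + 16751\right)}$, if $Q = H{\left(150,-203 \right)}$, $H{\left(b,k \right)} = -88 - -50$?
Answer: $- \frac{3279}{4952789} \approx -0.00066205$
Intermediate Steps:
$H{\left(b,k \right)} = -38$ ($H{\left(b,k \right)} = -88 + 50 = -38$)
$Q = -38$
$\frac{9875 + Q}{37533 + \left(6543 + 2652\right) \left(-18371 + 16751\right)} = \frac{9875 - 38}{37533 + \left(6543 + 2652\right) \left(-18371 + 16751\right)} = \frac{9837}{37533 + 9195 \left(-1620\right)} = \frac{9837}{37533 - 14895900} = \frac{9837}{-14858367} = 9837 \left(- \frac{1}{14858367}\right) = - \frac{3279}{4952789}$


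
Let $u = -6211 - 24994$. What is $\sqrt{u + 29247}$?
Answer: $i \sqrt{1958} \approx 44.249 i$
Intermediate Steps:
$u = -31205$
$\sqrt{u + 29247} = \sqrt{-31205 + 29247} = \sqrt{-1958} = i \sqrt{1958}$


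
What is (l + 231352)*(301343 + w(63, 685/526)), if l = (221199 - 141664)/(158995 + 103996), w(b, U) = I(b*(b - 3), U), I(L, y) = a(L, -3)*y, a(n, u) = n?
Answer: 4900819568621271253/69166633 ≈ 7.0855e+10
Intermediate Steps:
I(L, y) = L*y
w(b, U) = U*b*(-3 + b) (w(b, U) = (b*(b - 3))*U = (b*(-3 + b))*U = U*b*(-3 + b))
l = 79535/262991 ≈ 0.30242
(l + 231352)*(301343 + w(63, 685/526)) = (79535/262991 + 231352)*(301343 + (685/526)*63*(-3 + 63)) = 60843573367*(301343 + (685*(1/526))*63*60)/262991 = 60843573367*(301343 + (685/526)*63*60)/262991 = 60843573367*(301343 + 1294650/263)/262991 = (60843573367/262991)*(80547859/263) = 4900819568621271253/69166633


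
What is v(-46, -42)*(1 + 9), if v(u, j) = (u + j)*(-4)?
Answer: 3520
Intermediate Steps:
v(u, j) = -4*j - 4*u (v(u, j) = (j + u)*(-4) = -4*j - 4*u)
v(-46, -42)*(1 + 9) = (-4*(-42) - 4*(-46))*(1 + 9) = (168 + 184)*10 = 352*10 = 3520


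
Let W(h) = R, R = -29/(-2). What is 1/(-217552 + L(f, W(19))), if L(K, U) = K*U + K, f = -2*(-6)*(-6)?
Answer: -1/218668 ≈ -4.5731e-6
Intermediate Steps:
R = 29/2 (R = -29*(-½) = 29/2 ≈ 14.500)
f = -72 (f = 12*(-6) = -72)
W(h) = 29/2
L(K, U) = K + K*U
1/(-217552 + L(f, W(19))) = 1/(-217552 - 72*(1 + 29/2)) = 1/(-217552 - 72*31/2) = 1/(-217552 - 1116) = 1/(-218668) = -1/218668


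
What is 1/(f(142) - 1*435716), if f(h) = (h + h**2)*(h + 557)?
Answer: 1/13758178 ≈ 7.2684e-8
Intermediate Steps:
f(h) = (557 + h)*(h + h**2) (f(h) = (h + h**2)*(557 + h) = (557 + h)*(h + h**2))
1/(f(142) - 1*435716) = 1/(142*(557 + 142**2 + 558*142) - 1*435716) = 1/(142*(557 + 20164 + 79236) - 435716) = 1/(142*99957 - 435716) = 1/(14193894 - 435716) = 1/13758178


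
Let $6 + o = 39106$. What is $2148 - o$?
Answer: $-36952$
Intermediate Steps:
$o = 39100$ ($o = -6 + 39106 = 39100$)
$2148 - o = 2148 - 39100 = -36952$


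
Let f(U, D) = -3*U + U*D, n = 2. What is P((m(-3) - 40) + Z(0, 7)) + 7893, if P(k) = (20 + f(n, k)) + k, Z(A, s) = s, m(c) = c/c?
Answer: 7811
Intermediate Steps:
f(U, D) = -3*U + D*U
m(c) = 1
P(k) = 14 + 3*k (P(k) = (20 + 2*(-3 + k)) + k = (20 + (-6 + 2*k)) + k = (14 + 2*k) + k = 14 + 3*k)
P((m(-3) - 40) + Z(0, 7)) + 7893 = (14 + 3*((1 - 40) + 7)) + 7893 = (14 + 3*(-39 + 7)) + 7893 = (14 + 3*(-32)) + 7893 = (14 - 96) + 7893 = -82 + 7893 = 7811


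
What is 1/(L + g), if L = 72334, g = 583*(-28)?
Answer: 1/56010 ≈ 1.7854e-5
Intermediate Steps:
g = -16324
1/(L + g) = 1/(72334 - 16324) = 1/56010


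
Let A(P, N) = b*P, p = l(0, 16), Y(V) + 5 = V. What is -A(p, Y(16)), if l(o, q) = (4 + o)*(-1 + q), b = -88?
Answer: 5280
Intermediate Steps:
Y(V) = -5 + V
l(o, q) = (-1 + q)*(4 + o)
p = 60 (p = -4 - 1*0 + 4*16 + 0*16 = -4 + 0 + 64 + 0 = 60)
A(P, N) = -88*P
-A(p, Y(16)) = -(-88)*60 = -1*(-5280) = 5280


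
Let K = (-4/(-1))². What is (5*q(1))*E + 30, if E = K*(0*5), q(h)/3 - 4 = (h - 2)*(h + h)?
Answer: 30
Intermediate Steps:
q(h) = 12 + 6*h*(-2 + h) (q(h) = 12 + 3*((h - 2)*(h + h)) = 12 + 3*((-2 + h)*(2*h)) = 12 + 3*(2*h*(-2 + h)) = 12 + 6*h*(-2 + h))
K = 16 (K = (-4*(-1))² = 4² = 16)
E = 0 (E = 16*(0*5) = 16*0 = 0)
(5*q(1))*E + 30 = (5*(12 - 12*1 + 6*1²))*0 + 30 = (5*(12 - 12 + 6*1))*0 + 30 = (5*(12 - 12 + 6))*0 + 30 = (5*6)*0 + 30 = 30*0 + 30 = 0 + 30 = 30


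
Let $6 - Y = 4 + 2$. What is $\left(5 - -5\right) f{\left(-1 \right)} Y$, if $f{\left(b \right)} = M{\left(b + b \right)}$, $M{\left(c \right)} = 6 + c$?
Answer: $0$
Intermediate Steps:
$Y = 0$ ($Y = 6 - \left(4 + 2\right) = 6 - 6 = 0$)
$f{\left(b \right)} = 6 + 2 b$ ($f{\left(b \right)} = 6 + \left(b + b\right) = 6 + 2 b$)
$\left(5 - -5\right) f{\left(-1 \right)} Y = \left(5 - -5\right) \left(6 + 2 \left(-1\right)\right) 0 = \left(5 + 5\right) \left(6 - 2\right) 0 = 10 \cdot 4 \cdot 0 = 40 \cdot 0 = 0$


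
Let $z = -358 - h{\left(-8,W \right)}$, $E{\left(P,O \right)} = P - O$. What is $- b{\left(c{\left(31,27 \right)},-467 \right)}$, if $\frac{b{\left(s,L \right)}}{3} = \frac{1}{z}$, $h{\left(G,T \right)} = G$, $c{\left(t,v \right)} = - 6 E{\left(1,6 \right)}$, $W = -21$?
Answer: $\frac{3}{350} \approx 0.0085714$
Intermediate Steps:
$c{\left(t,v \right)} = 30$ ($c{\left(t,v \right)} = - 6 \left(1 - 6\right) = \left(-6\right) \left(-5\right) = 30$)
$z = -350$ ($z = -358 - -8 = -358 + 8 = -350$)
$b{\left(s,L \right)} = - \frac{3}{350}$ ($b{\left(s,L \right)} = \frac{3}{-350} = 3 \left(- \frac{1}{350}\right) = - \frac{3}{350}$)
$- b{\left(c{\left(31,27 \right)},-467 \right)} = \left(-1\right) \left(- \frac{3}{350}\right) = \frac{3}{350}$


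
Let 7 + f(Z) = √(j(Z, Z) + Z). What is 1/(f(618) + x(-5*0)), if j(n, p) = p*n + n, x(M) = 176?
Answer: -169/354599 + 2*√95790/354599 ≈ 0.0012690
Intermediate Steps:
j(n, p) = n + n*p (j(n, p) = n*p + n = n + n*p)
f(Z) = -7 + √(Z + Z*(1 + Z)) (f(Z) = -7 + √(Z*(1 + Z) + Z) = -7 + √(Z + Z*(1 + Z)))
1/(f(618) + x(-5*0)) = 1/((-7 + √(618*(2 + 618))) + 176) = 1/((-7 + √(618*620)) + 176) = 1/((-7 + √383160) + 176) = 1/((-7 + 2*√95790) + 176) = 1/(169 + 2*√95790)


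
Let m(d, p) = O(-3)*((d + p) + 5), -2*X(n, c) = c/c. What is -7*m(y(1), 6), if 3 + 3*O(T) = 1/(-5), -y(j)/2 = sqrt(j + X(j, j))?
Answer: 1232/15 - 112*sqrt(2)/15 ≈ 71.574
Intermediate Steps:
X(n, c) = -1/2 (X(n, c) = -c/(2*c) = -1/2*1 = -1/2)
y(j) = -2*sqrt(-1/2 + j) (y(j) = -2*sqrt(j - 1/2) = -2*sqrt(-1/2 + j))
O(T) = -16/15 (O(T) = -1 + (1/3)/(-5) = -1 + (1/3)*(-1/5) = -1 - 1/15 = -16/15)
m(d, p) = -16/3 - 16*d/15 - 16*p/15 (m(d, p) = -16*((d + p) + 5)/15 = -16*(5 + d + p)/15 = -16/3 - 16*d/15 - 16*p/15)
-7*m(y(1), 6) = -7*(-16/3 - (-16)*sqrt(-2 + 4*1)/15 - 16/15*6) = -7*(-16/3 - (-16)*sqrt(-2 + 4)/15 - 32/5) = -7*(-16/3 - (-16)*sqrt(2)/15 - 32/5) = -7*(-16/3 + 16*sqrt(2)/15 - 32/5) = -7*(-176/15 + 16*sqrt(2)/15) = 1232/15 - 112*sqrt(2)/15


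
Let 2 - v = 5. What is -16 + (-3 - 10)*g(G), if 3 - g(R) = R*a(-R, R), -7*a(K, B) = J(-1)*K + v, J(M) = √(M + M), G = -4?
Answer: -541/7 + 208*I*√2/7 ≈ -77.286 + 42.022*I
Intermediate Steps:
v = -3 (v = 2 - 1*5 = 2 - 5 = -3)
J(M) = √2*√M (J(M) = √(2*M) = √2*√M)
a(K, B) = 3/7 - I*K*√2/7 (a(K, B) = -((√2*√(-1))*K - 3)/7 = -((√2*I)*K - 3)/7 = -((I*√2)*K - 3)/7 = -(I*K*√2 - 3)/7 = -(-3 + I*K*√2)/7 = 3/7 - I*K*√2/7)
g(R) = 3 - R*(3/7 + I*R*√2/7) (g(R) = 3 - R*(3/7 - I*(-R)*√2/7) = 3 - R*(3/7 + I*R*√2/7))
-16 + (-3 - 10)*g(G) = -16 + (-3 - 10)*(3 - ⅐*(-4)*(3 + I*(-4)*√2)) = -16 - 13*(3 - ⅐*(-4)*(3 - 4*I*√2)) = -16 - 13*(3 + (12/7 - 16*I*√2/7)) = -16 - 13*(33/7 - 16*I*√2/7) = -16 + (-429/7 + 208*I*√2/7) = -541/7 + 208*I*√2/7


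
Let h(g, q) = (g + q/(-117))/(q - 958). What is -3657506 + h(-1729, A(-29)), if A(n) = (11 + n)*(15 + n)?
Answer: -33568567563/9178 ≈ -3.6575e+6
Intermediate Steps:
h(g, q) = (g - q/117)/(-958 + q) (h(g, q) = (g + q*(-1/117))/(-958 + q) = (g - q/117)/(-958 + q))
-3657506 + h(-1729, A(-29)) = -3657506 + (-1729 - (165 + (-29)**2 + 26*(-29))/117)/(-958 + (165 + (-29)**2 + 26*(-29))) = -3657506 + (-1729 - (165 + 841 - 754)/117)/(-958 + (165 + 841 - 754)) = -3657506 + (-1729 - 1/117*252)/(-958 + 252) = -3657506 + (-1729 - 28/13)/(-706) = -3657506 - 1/706*(-22505/13) = -3657506 + 22505/9178 = -33568567563/9178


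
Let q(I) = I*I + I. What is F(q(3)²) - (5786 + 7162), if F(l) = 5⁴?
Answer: -12323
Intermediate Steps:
q(I) = I + I² (q(I) = I² + I = I + I²)
F(l) = 625
F(q(3)²) - (5786 + 7162) = 625 - (5786 + 7162) = 625 - 1*12948 = 625 - 12948 = -12323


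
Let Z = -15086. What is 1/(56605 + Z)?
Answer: 1/41519 ≈ 2.4085e-5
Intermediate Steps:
1/(56605 + Z) = 1/(56605 - 15086) = 1/41519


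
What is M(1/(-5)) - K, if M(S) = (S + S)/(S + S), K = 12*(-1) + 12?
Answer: 1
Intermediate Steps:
K = 0 (K = -12 + 12 = 0)
M(S) = 1 (M(S) = (2*S)/((2*S)) = (2*S)*(1/(2*S)) = 1)
M(1/(-5)) - K = 1 - 1*0 = 1 + 0 = 1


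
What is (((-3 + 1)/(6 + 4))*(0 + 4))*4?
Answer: -16/5 ≈ -3.2000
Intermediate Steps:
(((-3 + 1)/(6 + 4))*(0 + 4))*4 = (-2/10*4)*4 = (-2*1/10*4)*4 = -1/5*4*4 = -4/5*4 = -16/5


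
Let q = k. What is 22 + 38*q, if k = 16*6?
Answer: 3670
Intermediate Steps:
k = 96
q = 96
22 + 38*q = 22 + 38*96 = 22 + 3648 = 3670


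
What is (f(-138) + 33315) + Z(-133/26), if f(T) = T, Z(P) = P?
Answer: 862469/26 ≈ 33172.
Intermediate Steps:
(f(-138) + 33315) + Z(-133/26) = (-138 + 33315) - 133/26 = 33177 - 133*1/26 = 33177 - 133/26 = 862469/26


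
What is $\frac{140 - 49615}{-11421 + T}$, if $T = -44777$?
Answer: $\frac{49475}{56198} \approx 0.88037$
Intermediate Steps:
$\frac{140 - 49615}{-11421 + T} = \frac{140 - 49615}{-11421 - 44777} = - \frac{49475}{-56198} = \left(-49475\right) \left(- \frac{1}{56198}\right) = \frac{49475}{56198}$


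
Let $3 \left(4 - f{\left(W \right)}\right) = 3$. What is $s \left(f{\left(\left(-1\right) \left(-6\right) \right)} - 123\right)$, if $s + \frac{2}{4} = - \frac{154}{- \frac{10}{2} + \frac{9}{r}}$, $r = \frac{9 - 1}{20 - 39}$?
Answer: $- \frac{135180}{211} \approx -640.66$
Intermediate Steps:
$f{\left(W \right)} = 3$ ($f{\left(W \right)} = 4 - 1 = 3$)
$r = - \frac{8}{19}$ ($r = \frac{8}{-19} = 8 \left(- \frac{1}{19}\right) = - \frac{8}{19} \approx -0.42105$)
$s = \frac{2253}{422}$ ($s = - \frac{1}{2} - \frac{154}{- \frac{10}{2} + \frac{9}{- \frac{8}{19}}} = - \frac{1}{2} - \frac{154}{\left(-10\right) \frac{1}{2} + 9 \left(- \frac{19}{8}\right)} = - \frac{1}{2} - \frac{154}{-5 - \frac{171}{8}} = - \frac{1}{2} - \frac{154}{- \frac{211}{8}} = - \frac{1}{2} - - \frac{1232}{211} = - \frac{1}{2} + \frac{1232}{211} = \frac{2253}{422} \approx 5.3389$)
$s \left(f{\left(\left(-1\right) \left(-6\right) \right)} - 123\right) = \frac{2253 \left(3 - 123\right)}{422} = \frac{2253}{422} \left(-120\right) = - \frac{135180}{211}$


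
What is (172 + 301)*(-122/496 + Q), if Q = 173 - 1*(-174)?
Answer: 40675635/248 ≈ 1.6401e+5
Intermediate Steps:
Q = 347 (Q = 173 + 174 = 347)
(172 + 301)*(-122/496 + Q) = (172 + 301)*(-122/496 + 347) = 473*(-122*1/496 + 347) = 473*(-61/248 + 347) = 473*(85995/248) = 40675635/248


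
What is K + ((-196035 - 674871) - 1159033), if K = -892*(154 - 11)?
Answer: -2157495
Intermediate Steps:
K = -127556 (K = -892*143 = -127556)
K + ((-196035 - 674871) - 1159033) = -127556 + ((-196035 - 674871) - 1159033) = -127556 + (-870906 - 1159033) = -127556 - 2029939 = -2157495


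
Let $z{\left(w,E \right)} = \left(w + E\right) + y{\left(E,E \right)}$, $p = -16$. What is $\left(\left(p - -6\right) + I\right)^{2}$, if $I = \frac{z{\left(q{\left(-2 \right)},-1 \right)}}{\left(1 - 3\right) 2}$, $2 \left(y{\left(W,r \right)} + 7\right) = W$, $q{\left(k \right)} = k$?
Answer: $\frac{3481}{64} \approx 54.391$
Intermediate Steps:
$y{\left(W,r \right)} = -7 + \frac{W}{2}$
$z{\left(w,E \right)} = -7 + w + \frac{3 E}{2}$ ($z{\left(w,E \right)} = \left(w + E\right) + \left(-7 + \frac{E}{2}\right) = \left(E + w\right) + \left(-7 + \frac{E}{2}\right) = -7 + w + \frac{3 E}{2}$)
$I = \frac{21}{8}$ ($I = \frac{-7 - 2 + \frac{3}{2} \left(-1\right)}{\left(1 - 3\right) 2} = \frac{-7 - 2 - \frac{3}{2}}{\left(-2\right) 2} = - \frac{21}{2 \left(-4\right)} = \left(- \frac{21}{2}\right) \left(- \frac{1}{4}\right) = \frac{21}{8} \approx 2.625$)
$\left(\left(p - -6\right) + I\right)^{2} = \left(\left(-16 - -6\right) + \frac{21}{8}\right)^{2} = \left(\left(-16 + 6\right) + \frac{21}{8}\right)^{2} = \left(-10 + \frac{21}{8}\right)^{2} = \left(- \frac{59}{8}\right)^{2} = \frac{3481}{64}$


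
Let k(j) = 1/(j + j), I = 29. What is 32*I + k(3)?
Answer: 5569/6 ≈ 928.17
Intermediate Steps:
k(j) = 1/(2*j)
32*I + k(3) = 32*29 + (½)/3 = 928 + (½)*(⅓) = 928 + ⅙ = 5569/6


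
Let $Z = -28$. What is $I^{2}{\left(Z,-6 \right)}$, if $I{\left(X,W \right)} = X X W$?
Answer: $22127616$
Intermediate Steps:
$I{\left(X,W \right)} = W X^{2}$ ($I{\left(X,W \right)} = X^{2} W = W X^{2}$)
$I^{2}{\left(Z,-6 \right)} = \left(- 6 \left(-28\right)^{2}\right)^{2} = \left(\left(-6\right) 784\right)^{2} = \left(-4704\right)^{2} = 22127616$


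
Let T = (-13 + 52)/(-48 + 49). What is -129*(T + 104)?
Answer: -18447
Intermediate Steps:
T = 39 (T = 39/1 = 39*1 = 39)
-129*(T + 104) = -129*(39 + 104) = -129*143 = -18447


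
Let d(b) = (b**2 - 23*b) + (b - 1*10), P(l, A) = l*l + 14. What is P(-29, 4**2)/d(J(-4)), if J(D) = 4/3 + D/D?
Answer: -7695/503 ≈ -15.298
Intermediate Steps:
J(D) = 7/3 (J(D) = 4*(1/3) + 1 = 4/3 + 1 = 7/3)
P(l, A) = 14 + l**2 (P(l, A) = l**2 + 14 = 14 + l**2)
d(b) = -10 + b**2 - 22*b (d(b) = (b**2 - 23*b) + (b - 10) = (b**2 - 23*b) + (-10 + b) = -10 + b**2 - 22*b)
P(-29, 4**2)/d(J(-4)) = (14 + (-29)**2)/(-10 + (7/3)**2 - 22*7/3) = (14 + 841)/(-10 + 49/9 - 154/3) = 855/(-503/9) = 855*(-9/503) = -7695/503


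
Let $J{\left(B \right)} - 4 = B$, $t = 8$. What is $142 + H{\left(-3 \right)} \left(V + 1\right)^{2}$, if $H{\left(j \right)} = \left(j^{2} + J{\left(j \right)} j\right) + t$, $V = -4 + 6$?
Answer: $268$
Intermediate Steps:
$J{\left(B \right)} = 4 + B$
$V = 2$
$H{\left(j \right)} = 8 + j^{2} + j \left(4 + j\right)$ ($H{\left(j \right)} = \left(j^{2} + \left(4 + j\right) j\right) + 8 = \left(j^{2} + j \left(4 + j\right)\right) + 8 = 8 + j^{2} + j \left(4 + j\right)$)
$142 + H{\left(-3 \right)} \left(V + 1\right)^{2} = 142 + \left(8 + \left(-3\right)^{2} - 3 \left(4 - 3\right)\right) \left(2 + 1\right)^{2} = 142 + \left(8 + 9 - 3\right) 3^{2} = 142 + \left(8 + 9 - 3\right) 9 = 142 + 14 \cdot 9 = 142 + 126 = 268$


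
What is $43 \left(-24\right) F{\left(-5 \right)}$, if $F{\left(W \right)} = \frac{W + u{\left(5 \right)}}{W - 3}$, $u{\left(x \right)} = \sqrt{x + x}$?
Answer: $-645 + 129 \sqrt{10} \approx -237.07$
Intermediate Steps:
$u{\left(x \right)} = \sqrt{2} \sqrt{x}$ ($u{\left(x \right)} = \sqrt{2 x} = \sqrt{2} \sqrt{x}$)
$F{\left(W \right)} = \frac{W + \sqrt{10}}{-3 + W}$ ($F{\left(W \right)} = \frac{W + \sqrt{2} \sqrt{5}}{W - 3} = \frac{W + \sqrt{10}}{-3 + W}$)
$43 \left(-24\right) F{\left(-5 \right)} = 43 \left(-24\right) \frac{-5 + \sqrt{10}}{-3 - 5} = - 1032 \frac{-5 + \sqrt{10}}{-8} = - 1032 \left(- \frac{-5 + \sqrt{10}}{8}\right) = - 1032 \left(\frac{5}{8} - \frac{\sqrt{10}}{8}\right) = -645 + 129 \sqrt{10}$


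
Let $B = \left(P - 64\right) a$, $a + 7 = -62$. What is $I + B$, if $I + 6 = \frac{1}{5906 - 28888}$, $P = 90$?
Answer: $- \frac{41367601}{22982} \approx -1800.0$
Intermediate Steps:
$a = -69$ ($a = -7 - 62 = -69$)
$I = - \frac{137893}{22982}$ ($I = -6 + \frac{1}{5906 - 28888} = -6 + \frac{1}{-22982} = -6 - \frac{1}{22982} = - \frac{137893}{22982} \approx -6.0$)
$B = -1794$ ($B = \left(90 - 64\right) \left(-69\right) = 26 \left(-69\right) = -1794$)
$I + B = - \frac{137893}{22982} - 1794 = - \frac{41367601}{22982}$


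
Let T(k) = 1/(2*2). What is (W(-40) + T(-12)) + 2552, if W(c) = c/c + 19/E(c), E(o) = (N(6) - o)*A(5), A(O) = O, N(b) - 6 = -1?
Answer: 2298001/900 ≈ 2553.3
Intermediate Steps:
N(b) = 5 (N(b) = 6 - 1 = 5)
E(o) = 25 - 5*o (E(o) = (5 - o)*5 = 25 - 5*o)
T(k) = ¼ (T(k) = (½)*(½) = ¼)
W(c) = 1 + 19/(25 - 5*c) (W(c) = c/c + 19/(25 - 5*c) = 1 + 19/(25 - 5*c))
(W(-40) + T(-12)) + 2552 = ((-44/5 - 40)/(-5 - 40) + ¼) + 2552 = (-244/5/(-45) + ¼) + 2552 = (-1/45*(-244/5) + ¼) + 2552 = (244/225 + ¼) + 2552 = 1201/900 + 2552 = 2298001/900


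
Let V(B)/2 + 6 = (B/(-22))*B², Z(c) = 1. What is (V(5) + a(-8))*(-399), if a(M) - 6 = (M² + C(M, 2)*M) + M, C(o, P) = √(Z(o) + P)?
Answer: -169575/11 + 3192*√3 ≈ -9887.2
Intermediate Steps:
V(B) = -12 - B³/11 (V(B) = -12 + 2*((B/(-22))*B²) = -12 + 2*((B*(-1/22))*B²) = -12 + 2*((-B/22)*B²) = -12 + 2*(-B³/22) = -12 - B³/11)
C(o, P) = √(1 + P)
a(M) = 6 + M + M² + M*√3 (a(M) = 6 + ((M² + √(1 + 2)*M) + M) = 6 + ((M² + √3*M) + M) = 6 + ((M² + M*√3) + M) = 6 + (M + M² + M*√3) = 6 + M + M² + M*√3)
(V(5) + a(-8))*(-399) = ((-12 - 1/11*5³) + (6 - 8 + (-8)² - 8*√3))*(-399) = ((-12 - 1/11*125) + (6 - 8 + 64 - 8*√3))*(-399) = ((-12 - 125/11) + (62 - 8*√3))*(-399) = (-257/11 + (62 - 8*√3))*(-399) = (425/11 - 8*√3)*(-399) = -169575/11 + 3192*√3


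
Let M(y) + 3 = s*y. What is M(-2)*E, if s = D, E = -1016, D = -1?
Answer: 1016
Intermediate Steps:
s = -1
M(y) = -3 - y
M(-2)*E = (-3 - 1*(-2))*(-1016) = (-3 + 2)*(-1016) = -1*(-1016) = 1016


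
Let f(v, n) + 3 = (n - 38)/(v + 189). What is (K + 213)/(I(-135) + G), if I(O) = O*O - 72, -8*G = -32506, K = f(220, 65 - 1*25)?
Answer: 343568/36345785 ≈ 0.0094528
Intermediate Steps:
f(v, n) = -3 + (-38 + n)/(189 + v) (f(v, n) = -3 + (n - 38)/(v + 189) = -3 + (-38 + n)/(189 + v))
K = -1225/409 (K = (-605 + (65 - 1*25) - 3*220)/(189 + 220) = (-605 + (65 - 25) - 660)/409 = (-605 + 40 - 660)/409 = (1/409)*(-1225) = -1225/409 ≈ -2.9951)
G = 16253/4 (G = -1/8*(-32506) = 16253/4 ≈ 4063.3)
I(O) = -72 + O**2 (I(O) = O**2 - 72 = -72 + O**2)
(K + 213)/(I(-135) + G) = (-1225/409 + 213)/((-72 + (-135)**2) + 16253/4) = 85892/(409*((-72 + 18225) + 16253/4)) = 85892/(409*(18153 + 16253/4)) = 85892/(409*(88865/4)) = (85892/409)*(4/88865) = 343568/36345785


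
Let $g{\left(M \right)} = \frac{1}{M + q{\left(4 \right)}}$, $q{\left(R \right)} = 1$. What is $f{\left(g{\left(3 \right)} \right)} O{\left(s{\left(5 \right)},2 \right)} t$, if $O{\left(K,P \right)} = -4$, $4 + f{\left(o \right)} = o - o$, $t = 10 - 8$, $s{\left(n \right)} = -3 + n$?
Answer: $32$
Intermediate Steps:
$g{\left(M \right)} = \frac{1}{1 + M}$ ($g{\left(M \right)} = \frac{1}{M + 1} = \frac{1}{1 + M}$)
$t = 2$ ($t = 10 - 8 = 2$)
$f{\left(o \right)} = -4$ ($f{\left(o \right)} = -4 + \left(o - o\right) = -4 + 0 = -4$)
$f{\left(g{\left(3 \right)} \right)} O{\left(s{\left(5 \right)},2 \right)} t = \left(-4\right) \left(-4\right) 2 = 16 \cdot 2 = 32$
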